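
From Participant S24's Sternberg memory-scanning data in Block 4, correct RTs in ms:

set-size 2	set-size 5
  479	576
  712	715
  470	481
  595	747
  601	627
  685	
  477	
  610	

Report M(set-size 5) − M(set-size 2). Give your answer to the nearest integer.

51 ms

M(set-size 2) = 4629/8 = 578.625
M(set-size 5) = 3146/5 = 629.200
Difference = 629.200 − 578.625 = 50.575 ms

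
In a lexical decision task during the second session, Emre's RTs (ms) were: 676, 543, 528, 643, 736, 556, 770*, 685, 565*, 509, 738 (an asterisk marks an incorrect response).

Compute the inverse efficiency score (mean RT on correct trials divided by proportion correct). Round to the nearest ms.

762 ms

Correct trials (n=9): 676, 543, 528, 643, 736, 556, 685, 509, 738
Mean correct RT = 5614/9 = 623.7778 ms
Proportion correct = 9/11
IES = 623.7778 / (9/11) = 762.395 ms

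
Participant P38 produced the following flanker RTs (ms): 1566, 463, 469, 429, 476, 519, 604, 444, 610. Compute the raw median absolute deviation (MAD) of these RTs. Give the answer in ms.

43 ms

Sorted: 429, 444, 463, 469, 476, 519, 604, 610, 1566 → median = 476
|x − 476|: 1090, 13, 7, 47, 0, 43, 128, 32, 134
Sorted deviations: 0, 7, 13, 32, 43, 47, 128, 134, 1090 → MAD = 43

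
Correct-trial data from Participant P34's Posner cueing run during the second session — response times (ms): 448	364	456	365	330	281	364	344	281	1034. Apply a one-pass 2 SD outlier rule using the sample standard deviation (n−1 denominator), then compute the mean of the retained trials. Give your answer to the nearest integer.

359 ms

n = 10, ΣRT = 4267, M = 426.700
Σ(x−M)² = 440442.10; s = √(440442.10/9) = 221.219
Cutoffs: 426.700 ± 2·221.219 → [-15.7, 869.1]
Outside: 1034 → excluded.
Retained (n=9): Σ = 3233, mean = 3233/9 = 359.222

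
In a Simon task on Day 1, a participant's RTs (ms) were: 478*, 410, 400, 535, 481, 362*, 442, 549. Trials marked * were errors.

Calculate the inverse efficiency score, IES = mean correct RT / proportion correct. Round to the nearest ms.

626 ms

Correct trials (n=6): 410, 400, 535, 481, 442, 549
Mean correct RT = 2817/6 = 469.5000 ms
Proportion correct = 6/8
IES = 469.5000 / (6/8) = 626.000 ms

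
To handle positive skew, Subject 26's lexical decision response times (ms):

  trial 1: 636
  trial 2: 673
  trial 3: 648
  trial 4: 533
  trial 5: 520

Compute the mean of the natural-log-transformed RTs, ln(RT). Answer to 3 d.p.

ln(RT): 6.4552, 6.5117, 6.4739, 6.2785, 6.2538
Σ ln(RT) = 31.9732
Mean = 31.9732/5 = 6.39464

6.395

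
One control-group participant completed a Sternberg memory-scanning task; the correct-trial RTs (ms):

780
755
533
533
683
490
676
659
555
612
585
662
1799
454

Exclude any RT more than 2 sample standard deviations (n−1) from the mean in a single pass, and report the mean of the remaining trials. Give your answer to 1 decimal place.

n = 14, ΣRT = 9776, M = 698.286
Σ(x−M)² = 1423562.86; s = √(1423562.86/13) = 330.915
Cutoffs: 698.286 ± 2·330.915 → [36.5, 1360.1]
Outside: 1799 → excluded.
Retained (n=13): Σ = 7977, mean = 7977/13 = 613.615

613.6 ms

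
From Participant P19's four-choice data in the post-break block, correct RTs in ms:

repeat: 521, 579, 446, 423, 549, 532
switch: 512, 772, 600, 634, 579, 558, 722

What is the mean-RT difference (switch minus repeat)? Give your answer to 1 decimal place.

117.0 ms

M(repeat) = 3050/6 = 508.333
M(switch) = 4377/7 = 625.286
Difference = 625.286 − 508.333 = 116.952 ms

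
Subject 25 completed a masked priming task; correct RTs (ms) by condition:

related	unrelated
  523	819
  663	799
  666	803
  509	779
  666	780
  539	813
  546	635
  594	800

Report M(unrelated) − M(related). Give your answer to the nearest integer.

190 ms

M(related) = 4706/8 = 588.250
M(unrelated) = 6228/8 = 778.500
Difference = 778.500 − 588.250 = 190.250 ms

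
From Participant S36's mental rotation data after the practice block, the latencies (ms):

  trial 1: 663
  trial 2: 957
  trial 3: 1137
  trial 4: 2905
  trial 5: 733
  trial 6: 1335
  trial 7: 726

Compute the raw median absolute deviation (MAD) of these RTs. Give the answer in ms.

Sorted: 663, 726, 733, 957, 1137, 1335, 2905 → median = 957
|x − 957|: 294, 0, 180, 1948, 224, 378, 231
Sorted deviations: 0, 180, 224, 231, 294, 378, 1948 → MAD = 231

231 ms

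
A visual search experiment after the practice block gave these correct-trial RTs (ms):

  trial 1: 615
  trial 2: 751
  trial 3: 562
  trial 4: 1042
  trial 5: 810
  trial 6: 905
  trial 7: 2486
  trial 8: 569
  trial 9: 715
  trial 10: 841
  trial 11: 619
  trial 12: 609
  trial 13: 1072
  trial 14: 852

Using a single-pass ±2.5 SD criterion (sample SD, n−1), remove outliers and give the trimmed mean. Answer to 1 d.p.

766.3 ms

n = 14, ΣRT = 12448, M = 889.143
Σ(x−M)² = 3102501.71; s = √(3102501.71/13) = 488.522
Cutoffs: 889.143 ± 2.5·488.522 → [-332.2, 2110.4]
Outside: 2486 → excluded.
Retained (n=13): Σ = 9962, mean = 9962/13 = 766.308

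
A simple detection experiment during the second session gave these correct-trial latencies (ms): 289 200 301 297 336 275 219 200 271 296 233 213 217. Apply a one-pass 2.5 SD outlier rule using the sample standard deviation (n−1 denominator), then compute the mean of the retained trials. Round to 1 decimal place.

n = 13, ΣRT = 3347, M = 257.462
Σ(x−M)² = 24893.23; s = √(24893.23/12) = 45.546
Cutoffs: 257.462 ± 2.5·45.546 → [143.6, 371.3]
No RTs fall outside the cutoffs; all 13 retained. Mean = 3347/13 = 257.462

257.5 ms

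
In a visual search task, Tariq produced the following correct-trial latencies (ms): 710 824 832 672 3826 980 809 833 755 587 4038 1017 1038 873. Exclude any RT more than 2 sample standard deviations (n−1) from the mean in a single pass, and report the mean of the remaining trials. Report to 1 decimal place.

827.5 ms

n = 14, ΣRT = 17794, M = 1271.000
Σ(x−M)² = 16751656.00; s = √(16751656.00/13) = 1135.160
Cutoffs: 1271.000 ± 2·1135.160 → [-999.3, 3541.3]
Outside: 3826, 4038 → excluded.
Retained (n=12): Σ = 9930, mean = 9930/12 = 827.500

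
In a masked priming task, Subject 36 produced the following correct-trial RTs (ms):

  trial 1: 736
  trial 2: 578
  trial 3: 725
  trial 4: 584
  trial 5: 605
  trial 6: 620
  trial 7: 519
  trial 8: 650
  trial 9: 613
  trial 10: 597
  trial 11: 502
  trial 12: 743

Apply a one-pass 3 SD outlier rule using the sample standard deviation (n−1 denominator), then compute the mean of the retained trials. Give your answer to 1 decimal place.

n = 12, ΣRT = 7472, M = 622.667
Σ(x−M)² = 68412.67; s = √(68412.67/11) = 78.863
Cutoffs: 622.667 ± 3·78.863 → [386.1, 859.3]
No RTs fall outside the cutoffs; all 12 retained. Mean = 7472/12 = 622.667

622.7 ms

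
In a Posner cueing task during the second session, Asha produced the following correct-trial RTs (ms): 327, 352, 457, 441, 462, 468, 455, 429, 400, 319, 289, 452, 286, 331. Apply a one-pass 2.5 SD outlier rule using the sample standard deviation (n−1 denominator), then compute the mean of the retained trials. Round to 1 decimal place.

n = 14, ΣRT = 5468, M = 390.571
Σ(x−M)² = 62995.43; s = √(62995.43/13) = 69.612
Cutoffs: 390.571 ± 2.5·69.612 → [216.5, 564.6]
No RTs fall outside the cutoffs; all 14 retained. Mean = 5468/14 = 390.571

390.6 ms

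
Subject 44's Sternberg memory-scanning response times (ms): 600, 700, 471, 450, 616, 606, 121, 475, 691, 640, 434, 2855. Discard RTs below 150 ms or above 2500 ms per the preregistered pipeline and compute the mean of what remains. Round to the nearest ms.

568 ms

Excluded: 121, 2855
Retained (n=10): Σ = 5683
Mean = 5683/10 = 568.3000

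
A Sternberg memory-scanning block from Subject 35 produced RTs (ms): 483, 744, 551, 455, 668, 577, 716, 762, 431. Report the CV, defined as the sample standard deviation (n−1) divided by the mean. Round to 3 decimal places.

n = 9, Σ = 5387, M = 598.5556
Σ(x−M)² = 131246.222; s = √(131246.222/8) = 128.0850
CV = 128.0850 / 598.5556 = 0.21399

0.214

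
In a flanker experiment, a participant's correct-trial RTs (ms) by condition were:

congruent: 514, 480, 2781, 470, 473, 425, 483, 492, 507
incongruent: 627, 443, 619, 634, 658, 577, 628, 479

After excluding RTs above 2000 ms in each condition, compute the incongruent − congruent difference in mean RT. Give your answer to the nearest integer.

congruent: exclude 2781
M(congruent) = 3844/8 = 480.500
M(incongruent) = 4665/8 = 583.125
Difference = 583.125 − 480.500 = 102.625 ms

103 ms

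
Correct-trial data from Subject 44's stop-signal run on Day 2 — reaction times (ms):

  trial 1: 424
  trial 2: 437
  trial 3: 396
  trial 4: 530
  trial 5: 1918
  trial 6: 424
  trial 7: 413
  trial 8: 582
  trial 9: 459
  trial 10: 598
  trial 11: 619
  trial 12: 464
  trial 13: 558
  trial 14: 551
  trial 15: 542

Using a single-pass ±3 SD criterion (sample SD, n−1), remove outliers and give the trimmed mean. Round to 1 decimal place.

499.8 ms

n = 15, ΣRT = 8915, M = 594.333
Σ(x−M)² = 1953243.33; s = √(1953243.33/14) = 373.520
Cutoffs: 594.333 ± 3·373.520 → [-526.2, 1714.9]
Outside: 1918 → excluded.
Retained (n=14): Σ = 6997, mean = 6997/14 = 499.786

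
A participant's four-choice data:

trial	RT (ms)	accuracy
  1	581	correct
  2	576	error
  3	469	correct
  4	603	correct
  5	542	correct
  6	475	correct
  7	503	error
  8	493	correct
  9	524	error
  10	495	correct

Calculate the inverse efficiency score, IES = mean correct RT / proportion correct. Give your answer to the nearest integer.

747 ms

Correct trials (n=7): 581, 469, 603, 542, 475, 493, 495
Mean correct RT = 3658/7 = 522.5714 ms
Proportion correct = 7/10
IES = 522.5714 / (7/10) = 746.531 ms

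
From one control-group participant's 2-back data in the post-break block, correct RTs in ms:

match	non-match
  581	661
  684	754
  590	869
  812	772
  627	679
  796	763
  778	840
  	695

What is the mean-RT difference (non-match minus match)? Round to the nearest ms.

59 ms

M(match) = 4868/7 = 695.429
M(non-match) = 6033/8 = 754.125
Difference = 754.125 − 695.429 = 58.696 ms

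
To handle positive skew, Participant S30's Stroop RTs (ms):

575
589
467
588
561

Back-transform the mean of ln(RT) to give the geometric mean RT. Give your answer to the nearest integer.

554 ms

ln(RT): 6.3544, 6.3784, 6.1463, 6.3767, 6.3297
Mean ln(RT) = 31.5856/5 = 6.31711
Geometric mean = exp(6.31711) = 553.97 ms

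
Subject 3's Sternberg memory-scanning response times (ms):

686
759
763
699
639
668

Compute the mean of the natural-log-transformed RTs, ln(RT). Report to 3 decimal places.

ln(RT): 6.5309, 6.6320, 6.6373, 6.5497, 6.4599, 6.5043
Σ ln(RT) = 39.3140
Mean = 39.3140/6 = 6.55233

6.552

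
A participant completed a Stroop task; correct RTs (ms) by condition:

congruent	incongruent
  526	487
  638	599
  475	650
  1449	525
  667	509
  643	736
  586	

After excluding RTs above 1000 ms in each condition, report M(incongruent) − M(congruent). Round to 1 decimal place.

congruent: exclude 1449
M(congruent) = 3535/6 = 589.167
M(incongruent) = 3506/6 = 584.333
Difference = 584.333 − 589.167 = -4.833 ms

-4.8 ms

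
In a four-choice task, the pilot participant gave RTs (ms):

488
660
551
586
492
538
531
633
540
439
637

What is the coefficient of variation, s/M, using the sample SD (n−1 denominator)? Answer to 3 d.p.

0.125

n = 11, Σ = 6095, M = 554.0909
Σ(x−M)² = 47804.909; s = √(47804.909/10) = 69.1411
CV = 69.1411 / 554.0909 = 0.12478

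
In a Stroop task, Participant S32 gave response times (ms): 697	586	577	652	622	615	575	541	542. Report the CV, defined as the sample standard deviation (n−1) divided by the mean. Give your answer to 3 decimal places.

n = 9, Σ = 5407, M = 600.7778
Σ(x−M)² = 21011.556; s = √(21011.556/8) = 51.2488
CV = 51.2488 / 600.7778 = 0.08530

0.085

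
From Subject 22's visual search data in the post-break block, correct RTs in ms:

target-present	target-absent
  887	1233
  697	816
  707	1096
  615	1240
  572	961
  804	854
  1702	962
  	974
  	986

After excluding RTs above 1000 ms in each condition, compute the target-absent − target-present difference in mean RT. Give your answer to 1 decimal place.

211.8 ms

target-present: exclude 1702
target-absent: exclude 1233, 1096, 1240
M(target-present) = 4282/6 = 713.667
M(target-absent) = 5553/6 = 925.500
Difference = 925.500 − 713.667 = 211.833 ms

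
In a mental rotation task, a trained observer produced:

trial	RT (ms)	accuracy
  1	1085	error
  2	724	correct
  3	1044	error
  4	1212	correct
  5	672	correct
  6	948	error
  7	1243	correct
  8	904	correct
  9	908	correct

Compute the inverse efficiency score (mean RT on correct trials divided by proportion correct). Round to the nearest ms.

1416 ms

Correct trials (n=6): 724, 1212, 672, 1243, 904, 908
Mean correct RT = 5663/6 = 943.8333 ms
Proportion correct = 6/9
IES = 943.8333 / (6/9) = 1415.750 ms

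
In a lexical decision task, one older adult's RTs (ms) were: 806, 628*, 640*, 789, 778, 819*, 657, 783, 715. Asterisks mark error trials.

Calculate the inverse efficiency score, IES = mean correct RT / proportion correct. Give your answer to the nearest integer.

Correct trials (n=6): 806, 789, 778, 657, 783, 715
Mean correct RT = 4528/6 = 754.6667 ms
Proportion correct = 6/9
IES = 754.6667 / (6/9) = 1132.000 ms

1132 ms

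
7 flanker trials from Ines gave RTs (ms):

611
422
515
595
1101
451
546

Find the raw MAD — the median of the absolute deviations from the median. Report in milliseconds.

65 ms

Sorted: 422, 451, 515, 546, 595, 611, 1101 → median = 546
|x − 546|: 65, 124, 31, 49, 555, 95, 0
Sorted deviations: 0, 31, 49, 65, 95, 124, 555 → MAD = 65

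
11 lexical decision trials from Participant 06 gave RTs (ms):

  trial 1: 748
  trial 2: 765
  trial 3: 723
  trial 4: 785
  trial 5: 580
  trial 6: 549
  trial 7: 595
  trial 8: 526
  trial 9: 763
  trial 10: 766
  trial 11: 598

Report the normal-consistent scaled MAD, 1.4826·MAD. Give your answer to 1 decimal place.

91.9 ms

Sorted: 526, 549, 580, 595, 598, 723, 748, 763, 765, 766, 785 → median = 723
|x − 723| sorted: 0, 25, 40, 42, 43, 62, 125, 128, 143, 174, 197 → MAD = 62
Robust SD ≈ 1.4826 × 62 = 91.921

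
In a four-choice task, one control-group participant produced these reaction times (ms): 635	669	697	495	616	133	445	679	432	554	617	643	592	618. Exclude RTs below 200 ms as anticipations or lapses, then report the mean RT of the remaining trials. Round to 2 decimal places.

591.69 ms

Excluded: 133
Retained (n=13): Σ = 7692
Mean = 7692/13 = 591.6923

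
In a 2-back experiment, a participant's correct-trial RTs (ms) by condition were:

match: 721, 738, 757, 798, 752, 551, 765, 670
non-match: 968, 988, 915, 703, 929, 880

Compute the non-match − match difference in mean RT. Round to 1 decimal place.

M(match) = 5752/8 = 719.000
M(non-match) = 5383/6 = 897.167
Difference = 897.167 − 719.000 = 178.167 ms

178.2 ms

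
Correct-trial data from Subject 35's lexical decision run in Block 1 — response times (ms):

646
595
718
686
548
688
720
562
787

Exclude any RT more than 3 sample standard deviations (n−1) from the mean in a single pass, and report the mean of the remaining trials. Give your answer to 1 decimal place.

661.1 ms

n = 9, ΣRT = 5950, M = 661.111
Σ(x−M)² = 51110.89; s = √(51110.89/8) = 79.930
Cutoffs: 661.111 ± 3·79.930 → [421.3, 900.9]
No RTs fall outside the cutoffs; all 9 retained. Mean = 5950/9 = 661.111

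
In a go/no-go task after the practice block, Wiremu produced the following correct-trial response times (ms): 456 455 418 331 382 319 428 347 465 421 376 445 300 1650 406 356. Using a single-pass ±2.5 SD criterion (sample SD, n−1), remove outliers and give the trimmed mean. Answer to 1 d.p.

393.7 ms

n = 16, ΣRT = 7555, M = 472.188
Σ(x−M)² = 1520086.44; s = √(1520086.44/15) = 318.338
Cutoffs: 472.188 ± 2.5·318.338 → [-323.7, 1268.0]
Outside: 1650 → excluded.
Retained (n=15): Σ = 5905, mean = 5905/15 = 393.667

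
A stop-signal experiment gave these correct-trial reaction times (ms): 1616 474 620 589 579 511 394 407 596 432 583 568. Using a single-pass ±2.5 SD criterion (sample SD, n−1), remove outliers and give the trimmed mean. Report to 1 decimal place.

523.0 ms

n = 12, ΣRT = 7369, M = 614.083
Σ(x−M)² = 1163872.92; s = √(1163872.92/11) = 325.279
Cutoffs: 614.083 ± 2.5·325.279 → [-199.1, 1427.3]
Outside: 1616 → excluded.
Retained (n=11): Σ = 5753, mean = 5753/11 = 523.000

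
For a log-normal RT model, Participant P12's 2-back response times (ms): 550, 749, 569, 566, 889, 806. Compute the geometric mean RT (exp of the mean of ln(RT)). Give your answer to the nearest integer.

676 ms

ln(RT): 6.3099, 6.6187, 6.3439, 6.3386, 6.7901, 6.6921
Mean ln(RT) = 39.0933/6 = 6.51555
Geometric mean = exp(6.51555) = 675.57 ms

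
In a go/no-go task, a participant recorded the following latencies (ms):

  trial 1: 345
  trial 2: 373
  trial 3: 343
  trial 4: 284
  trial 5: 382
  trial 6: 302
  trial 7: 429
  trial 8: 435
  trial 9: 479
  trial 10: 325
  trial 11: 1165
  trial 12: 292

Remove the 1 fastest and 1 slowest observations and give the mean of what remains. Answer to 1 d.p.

Sorted: 284, 292, 302, 325, 343, 345, 373, 382, 429, 435, 479, 1165
Drop lowest 1 (284) and highest 1 (1165)
Remaining (n=10): Σ = 3705, mean = 3705/10 = 370.500

370.5 ms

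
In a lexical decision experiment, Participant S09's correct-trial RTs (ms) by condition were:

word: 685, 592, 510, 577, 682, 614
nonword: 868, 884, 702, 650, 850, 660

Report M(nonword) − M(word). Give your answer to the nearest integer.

M(word) = 3660/6 = 610.000
M(nonword) = 4614/6 = 769.000
Difference = 769.000 − 610.000 = 159.000 ms

159 ms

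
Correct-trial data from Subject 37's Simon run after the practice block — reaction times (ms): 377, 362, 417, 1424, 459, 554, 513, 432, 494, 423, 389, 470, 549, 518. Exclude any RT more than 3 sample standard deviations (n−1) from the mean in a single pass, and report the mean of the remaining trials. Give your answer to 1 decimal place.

n = 14, ΣRT = 7381, M = 527.214
Σ(x−M)² = 915770.36; s = √(915770.36/13) = 265.413
Cutoffs: 527.214 ± 3·265.413 → [-269.0, 1323.5]
Outside: 1424 → excluded.
Retained (n=13): Σ = 5957, mean = 5957/13 = 458.231

458.2 ms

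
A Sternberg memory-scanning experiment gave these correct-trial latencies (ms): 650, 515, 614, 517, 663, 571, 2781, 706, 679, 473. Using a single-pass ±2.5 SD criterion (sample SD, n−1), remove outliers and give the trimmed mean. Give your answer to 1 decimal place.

n = 10, ΣRT = 8169, M = 816.900
Σ(x−M)² = 4341530.90; s = √(4341530.90/9) = 694.545
Cutoffs: 816.900 ± 2.5·694.545 → [-919.5, 2553.3]
Outside: 2781 → excluded.
Retained (n=9): Σ = 5388, mean = 5388/9 = 598.667

598.7 ms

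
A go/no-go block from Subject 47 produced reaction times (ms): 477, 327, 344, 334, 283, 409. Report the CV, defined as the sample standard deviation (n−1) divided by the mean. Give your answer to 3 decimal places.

0.191

n = 6, Σ = 2174, M = 362.3333
Σ(x−M)² = 24007.333; s = √(24007.333/5) = 69.2926
CV = 69.2926 / 362.3333 = 0.19124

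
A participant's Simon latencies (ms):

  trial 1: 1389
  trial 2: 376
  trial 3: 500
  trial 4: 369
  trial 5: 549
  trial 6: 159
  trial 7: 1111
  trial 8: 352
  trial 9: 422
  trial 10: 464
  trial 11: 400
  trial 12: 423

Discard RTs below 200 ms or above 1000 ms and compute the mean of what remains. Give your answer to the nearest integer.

Excluded: 159, 1111, 1389
Retained (n=9): Σ = 3855
Mean = 3855/9 = 428.3333

428 ms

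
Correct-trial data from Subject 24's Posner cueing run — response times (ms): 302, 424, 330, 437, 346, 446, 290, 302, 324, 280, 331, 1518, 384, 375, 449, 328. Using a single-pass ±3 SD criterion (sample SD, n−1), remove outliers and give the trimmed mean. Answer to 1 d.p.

n = 16, ΣRT = 6866, M = 429.125
Σ(x−M)² = 1312939.75; s = √(1312939.75/15) = 295.854
Cutoffs: 429.125 ± 3·295.854 → [-458.4, 1316.7]
Outside: 1518 → excluded.
Retained (n=15): Σ = 5348, mean = 5348/15 = 356.533

356.5 ms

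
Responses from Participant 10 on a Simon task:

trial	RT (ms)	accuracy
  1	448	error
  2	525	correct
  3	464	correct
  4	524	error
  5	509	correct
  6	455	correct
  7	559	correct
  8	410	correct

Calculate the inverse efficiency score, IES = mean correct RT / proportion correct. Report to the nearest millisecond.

649 ms

Correct trials (n=6): 525, 464, 509, 455, 559, 410
Mean correct RT = 2922/6 = 487.0000 ms
Proportion correct = 6/8
IES = 487.0000 / (6/8) = 649.333 ms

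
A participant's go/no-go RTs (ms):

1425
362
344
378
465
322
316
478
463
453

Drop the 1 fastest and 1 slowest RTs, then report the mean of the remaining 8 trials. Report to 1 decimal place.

Sorted: 316, 322, 344, 362, 378, 453, 463, 465, 478, 1425
Drop lowest 1 (316) and highest 1 (1425)
Remaining (n=8): Σ = 3265, mean = 3265/8 = 408.125

408.1 ms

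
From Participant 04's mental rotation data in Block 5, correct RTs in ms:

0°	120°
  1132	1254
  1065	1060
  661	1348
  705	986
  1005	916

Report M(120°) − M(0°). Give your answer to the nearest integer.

199 ms

M(0°) = 4568/5 = 913.600
M(120°) = 5564/5 = 1112.800
Difference = 1112.800 − 913.600 = 199.200 ms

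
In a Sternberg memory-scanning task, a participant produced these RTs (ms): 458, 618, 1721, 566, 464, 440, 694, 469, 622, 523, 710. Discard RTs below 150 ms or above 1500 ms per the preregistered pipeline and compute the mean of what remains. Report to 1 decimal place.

Excluded: 1721
Retained (n=10): Σ = 5564
Mean = 5564/10 = 556.4000

556.4 ms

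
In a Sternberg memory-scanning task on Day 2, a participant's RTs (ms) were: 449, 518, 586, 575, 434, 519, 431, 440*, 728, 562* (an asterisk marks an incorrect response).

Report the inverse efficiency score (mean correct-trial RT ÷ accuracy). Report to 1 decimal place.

662.5 ms

Correct trials (n=8): 449, 518, 586, 575, 434, 519, 431, 728
Mean correct RT = 4240/8 = 530.0000 ms
Proportion correct = 8/10
IES = 530.0000 / (8/10) = 662.500 ms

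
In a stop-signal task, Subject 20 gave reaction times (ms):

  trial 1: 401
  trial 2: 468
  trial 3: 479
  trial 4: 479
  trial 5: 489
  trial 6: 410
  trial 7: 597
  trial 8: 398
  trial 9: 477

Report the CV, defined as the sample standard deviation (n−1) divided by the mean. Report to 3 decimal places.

0.132

n = 9, Σ = 4198, M = 466.4444
Σ(x−M)² = 30136.222; s = √(30136.222/8) = 61.3761
CV = 61.3761 / 466.4444 = 0.13158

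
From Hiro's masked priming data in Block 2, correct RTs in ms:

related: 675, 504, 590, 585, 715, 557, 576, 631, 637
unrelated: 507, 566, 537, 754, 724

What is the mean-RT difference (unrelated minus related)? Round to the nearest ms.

M(related) = 5470/9 = 607.778
M(unrelated) = 3088/5 = 617.600
Difference = 617.600 − 607.778 = 9.822 ms

10 ms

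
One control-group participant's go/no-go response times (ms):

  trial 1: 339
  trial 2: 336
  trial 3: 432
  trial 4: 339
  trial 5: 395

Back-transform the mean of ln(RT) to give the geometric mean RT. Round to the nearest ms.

366 ms

ln(RT): 5.8260, 5.8171, 6.0684, 5.8260, 5.9789
Mean ln(RT) = 29.5164/5 = 5.90328
Geometric mean = exp(5.90328) = 366.24 ms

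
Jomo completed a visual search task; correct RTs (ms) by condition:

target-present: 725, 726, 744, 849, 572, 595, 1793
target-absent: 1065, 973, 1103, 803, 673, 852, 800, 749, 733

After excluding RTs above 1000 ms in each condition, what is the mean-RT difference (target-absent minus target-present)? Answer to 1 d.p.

95.7 ms

target-present: exclude 1793
target-absent: exclude 1065, 1103
M(target-present) = 4211/6 = 701.833
M(target-absent) = 5583/7 = 797.571
Difference = 797.571 − 701.833 = 95.738 ms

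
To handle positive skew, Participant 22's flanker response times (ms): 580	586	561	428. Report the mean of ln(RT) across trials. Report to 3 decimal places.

ln(RT): 6.3630, 6.3733, 6.3297, 6.0591
Σ ln(RT) = 25.1252
Mean = 25.1252/4 = 6.28130

6.281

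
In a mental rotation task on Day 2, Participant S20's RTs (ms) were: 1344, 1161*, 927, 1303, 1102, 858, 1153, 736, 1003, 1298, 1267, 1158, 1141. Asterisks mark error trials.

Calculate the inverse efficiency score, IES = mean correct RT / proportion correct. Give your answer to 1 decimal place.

Correct trials (n=12): 1344, 927, 1303, 1102, 858, 1153, 736, 1003, 1298, 1267, 1158, 1141
Mean correct RT = 13290/12 = 1107.5000 ms
Proportion correct = 12/13
IES = 1107.5000 / (12/13) = 1199.792 ms

1199.8 ms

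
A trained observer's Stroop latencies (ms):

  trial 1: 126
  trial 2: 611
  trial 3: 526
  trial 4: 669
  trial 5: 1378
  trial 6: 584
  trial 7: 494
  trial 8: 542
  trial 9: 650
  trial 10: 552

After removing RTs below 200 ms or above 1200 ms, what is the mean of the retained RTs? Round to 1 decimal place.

Excluded: 126, 1378
Retained (n=8): Σ = 4628
Mean = 4628/8 = 578.5000

578.5 ms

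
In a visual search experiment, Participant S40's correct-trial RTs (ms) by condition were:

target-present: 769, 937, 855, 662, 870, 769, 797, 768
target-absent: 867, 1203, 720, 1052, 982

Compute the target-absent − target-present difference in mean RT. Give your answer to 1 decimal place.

M(target-present) = 6427/8 = 803.375
M(target-absent) = 4824/5 = 964.800
Difference = 964.800 − 803.375 = 161.425 ms

161.4 ms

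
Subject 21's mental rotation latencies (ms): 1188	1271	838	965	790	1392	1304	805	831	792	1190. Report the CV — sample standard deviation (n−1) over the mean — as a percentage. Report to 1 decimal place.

22.9%

n = 11, Σ = 11366, M = 1033.2727
Σ(x−M)² = 560206.182; s = √(560206.182/10) = 236.6868
CV = 236.6868 / 1033.2727 = 0.22907 = 22.907%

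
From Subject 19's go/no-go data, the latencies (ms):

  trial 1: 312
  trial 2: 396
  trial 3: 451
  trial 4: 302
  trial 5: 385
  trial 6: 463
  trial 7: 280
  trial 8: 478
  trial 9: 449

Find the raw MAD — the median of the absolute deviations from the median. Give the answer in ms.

Sorted: 280, 302, 312, 385, 396, 449, 451, 463, 478 → median = 396
|x − 396|: 84, 0, 55, 94, 11, 67, 116, 82, 53
Sorted deviations: 0, 11, 53, 55, 67, 82, 84, 94, 116 → MAD = 67

67 ms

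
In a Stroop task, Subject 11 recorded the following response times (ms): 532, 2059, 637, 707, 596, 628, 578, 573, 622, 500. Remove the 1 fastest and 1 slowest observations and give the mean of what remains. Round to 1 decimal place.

Sorted: 500, 532, 573, 578, 596, 622, 628, 637, 707, 2059
Drop lowest 1 (500) and highest 1 (2059)
Remaining (n=8): Σ = 4873, mean = 4873/8 = 609.125

609.1 ms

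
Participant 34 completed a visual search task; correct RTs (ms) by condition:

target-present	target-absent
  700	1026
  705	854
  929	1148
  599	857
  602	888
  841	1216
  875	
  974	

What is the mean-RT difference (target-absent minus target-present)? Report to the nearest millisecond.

220 ms

M(target-present) = 6225/8 = 778.125
M(target-absent) = 5989/6 = 998.167
Difference = 998.167 − 778.125 = 220.042 ms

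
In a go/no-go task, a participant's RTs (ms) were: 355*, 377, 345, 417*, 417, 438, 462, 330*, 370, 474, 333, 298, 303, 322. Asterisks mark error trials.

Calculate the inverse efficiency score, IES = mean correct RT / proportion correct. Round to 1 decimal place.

Correct trials (n=11): 377, 345, 417, 438, 462, 370, 474, 333, 298, 303, 322
Mean correct RT = 4139/11 = 376.2727 ms
Proportion correct = 11/14
IES = 376.2727 / (11/14) = 478.893 ms

478.9 ms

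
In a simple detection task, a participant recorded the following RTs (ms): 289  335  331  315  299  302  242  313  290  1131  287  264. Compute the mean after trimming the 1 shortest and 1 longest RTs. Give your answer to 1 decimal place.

302.5 ms

Sorted: 242, 264, 287, 289, 290, 299, 302, 313, 315, 331, 335, 1131
Drop lowest 1 (242) and highest 1 (1131)
Remaining (n=10): Σ = 3025, mean = 3025/10 = 302.500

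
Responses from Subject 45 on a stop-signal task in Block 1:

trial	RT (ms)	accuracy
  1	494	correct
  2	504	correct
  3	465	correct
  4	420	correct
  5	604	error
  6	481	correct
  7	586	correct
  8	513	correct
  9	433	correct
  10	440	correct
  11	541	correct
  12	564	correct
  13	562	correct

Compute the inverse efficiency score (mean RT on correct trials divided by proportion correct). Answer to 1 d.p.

541.9 ms

Correct trials (n=12): 494, 504, 465, 420, 481, 586, 513, 433, 440, 541, 564, 562
Mean correct RT = 6003/12 = 500.2500 ms
Proportion correct = 12/13
IES = 500.2500 / (12/13) = 541.938 ms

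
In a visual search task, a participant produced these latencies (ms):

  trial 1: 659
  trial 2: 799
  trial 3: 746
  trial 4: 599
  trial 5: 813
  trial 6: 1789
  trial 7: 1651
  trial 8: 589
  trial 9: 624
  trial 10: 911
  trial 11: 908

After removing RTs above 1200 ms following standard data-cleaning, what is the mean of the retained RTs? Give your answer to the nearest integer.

Excluded: 1651, 1789
Retained (n=9): Σ = 6648
Mean = 6648/9 = 738.6667

739 ms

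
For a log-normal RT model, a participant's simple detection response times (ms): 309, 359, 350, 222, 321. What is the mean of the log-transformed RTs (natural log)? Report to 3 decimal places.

ln(RT): 5.7333, 5.8833, 5.8579, 5.4027, 5.7714
Σ ln(RT) = 28.6487
Mean = 28.6487/5 = 5.72974

5.730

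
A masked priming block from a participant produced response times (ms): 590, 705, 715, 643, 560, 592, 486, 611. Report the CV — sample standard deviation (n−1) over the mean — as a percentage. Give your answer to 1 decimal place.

12.3%

n = 8, Σ = 4902, M = 612.7500
Σ(x−M)² = 39679.500; s = √(39679.500/7) = 75.2894
CV = 75.2894 / 612.7500 = 0.12287 = 12.287%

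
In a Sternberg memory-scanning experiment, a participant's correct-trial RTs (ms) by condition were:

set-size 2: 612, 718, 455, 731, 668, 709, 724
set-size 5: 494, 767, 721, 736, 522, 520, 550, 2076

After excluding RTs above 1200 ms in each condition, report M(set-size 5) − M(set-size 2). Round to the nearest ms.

set-size 5: exclude 2076
M(set-size 2) = 4617/7 = 659.571
M(set-size 5) = 4310/7 = 615.714
Difference = 615.714 − 659.571 = -43.857 ms

-44 ms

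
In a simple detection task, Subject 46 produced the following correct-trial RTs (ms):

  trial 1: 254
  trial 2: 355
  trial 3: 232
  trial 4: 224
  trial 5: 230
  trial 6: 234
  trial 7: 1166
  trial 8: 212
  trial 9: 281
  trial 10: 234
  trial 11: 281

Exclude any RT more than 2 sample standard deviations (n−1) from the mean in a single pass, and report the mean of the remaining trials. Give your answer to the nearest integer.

254 ms

n = 11, ΣRT = 3703, M = 336.636
Σ(x−M)² = 772810.55; s = √(772810.55/10) = 277.995
Cutoffs: 336.636 ± 2·277.995 → [-219.4, 892.6]
Outside: 1166 → excluded.
Retained (n=10): Σ = 2537, mean = 2537/10 = 253.700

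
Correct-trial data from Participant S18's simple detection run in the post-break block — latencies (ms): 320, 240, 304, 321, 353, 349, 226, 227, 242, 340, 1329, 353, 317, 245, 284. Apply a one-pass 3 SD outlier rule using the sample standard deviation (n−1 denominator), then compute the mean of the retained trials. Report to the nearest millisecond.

n = 15, ΣRT = 5450, M = 363.333
Σ(x−M)² = 1030489.33; s = √(1030489.33/14) = 271.305
Cutoffs: 363.333 ± 3·271.305 → [-450.6, 1177.2]
Outside: 1329 → excluded.
Retained (n=14): Σ = 4121, mean = 4121/14 = 294.357

294 ms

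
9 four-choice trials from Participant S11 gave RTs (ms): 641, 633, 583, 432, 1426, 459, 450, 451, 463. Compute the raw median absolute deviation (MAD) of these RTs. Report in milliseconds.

31 ms

Sorted: 432, 450, 451, 459, 463, 583, 633, 641, 1426 → median = 463
|x − 463|: 178, 170, 120, 31, 963, 4, 13, 12, 0
Sorted deviations: 0, 4, 12, 13, 31, 120, 170, 178, 963 → MAD = 31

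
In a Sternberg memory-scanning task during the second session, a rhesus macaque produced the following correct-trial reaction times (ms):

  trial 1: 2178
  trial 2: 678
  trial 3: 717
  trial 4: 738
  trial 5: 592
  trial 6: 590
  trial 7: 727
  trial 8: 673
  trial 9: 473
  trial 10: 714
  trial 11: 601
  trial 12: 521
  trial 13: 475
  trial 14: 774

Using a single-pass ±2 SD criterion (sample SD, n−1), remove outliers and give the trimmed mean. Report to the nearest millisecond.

n = 14, ΣRT = 10451, M = 746.500
Σ(x−M)² = 2331319.50; s = √(2331319.50/13) = 423.476
Cutoffs: 746.500 ± 2·423.476 → [-100.5, 1593.5]
Outside: 2178 → excluded.
Retained (n=13): Σ = 8273, mean = 8273/13 = 636.385

636 ms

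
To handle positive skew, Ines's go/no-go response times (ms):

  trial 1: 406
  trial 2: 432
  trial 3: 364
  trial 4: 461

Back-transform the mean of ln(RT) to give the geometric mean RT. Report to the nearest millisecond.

414 ms

ln(RT): 6.0064, 6.0684, 5.8972, 6.1334
Mean ln(RT) = 24.1053/4 = 6.02633
Geometric mean = exp(6.02633) = 414.19 ms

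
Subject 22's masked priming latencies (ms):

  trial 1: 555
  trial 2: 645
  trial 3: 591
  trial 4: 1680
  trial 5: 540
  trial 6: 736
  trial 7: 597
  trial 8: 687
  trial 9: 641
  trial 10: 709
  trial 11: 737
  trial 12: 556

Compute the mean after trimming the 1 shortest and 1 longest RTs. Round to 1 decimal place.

Sorted: 540, 555, 556, 591, 597, 641, 645, 687, 709, 736, 737, 1680
Drop lowest 1 (540) and highest 1 (1680)
Remaining (n=10): Σ = 6454, mean = 6454/10 = 645.400

645.4 ms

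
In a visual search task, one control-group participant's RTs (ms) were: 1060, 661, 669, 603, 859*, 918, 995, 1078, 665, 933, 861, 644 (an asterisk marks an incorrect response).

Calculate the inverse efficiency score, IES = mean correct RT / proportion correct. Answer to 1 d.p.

Correct trials (n=11): 1060, 661, 669, 603, 918, 995, 1078, 665, 933, 861, 644
Mean correct RT = 9087/11 = 826.0909 ms
Proportion correct = 11/12
IES = 826.0909 / (11/12) = 901.190 ms

901.2 ms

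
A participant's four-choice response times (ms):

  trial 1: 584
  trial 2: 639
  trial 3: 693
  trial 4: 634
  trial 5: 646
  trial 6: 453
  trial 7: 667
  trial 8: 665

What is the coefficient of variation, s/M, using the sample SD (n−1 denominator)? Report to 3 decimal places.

0.121

n = 8, Σ = 4981, M = 622.6250
Σ(x−M)² = 39925.875; s = √(39925.875/7) = 75.5228
CV = 75.5228 / 622.6250 = 0.12130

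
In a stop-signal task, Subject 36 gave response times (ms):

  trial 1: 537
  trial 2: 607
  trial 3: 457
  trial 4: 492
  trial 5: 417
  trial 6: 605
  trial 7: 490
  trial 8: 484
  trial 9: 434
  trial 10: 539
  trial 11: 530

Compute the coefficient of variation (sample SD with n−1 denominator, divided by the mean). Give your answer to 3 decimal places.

0.123

n = 11, Σ = 5592, M = 508.3636
Σ(x−M)² = 39008.545; s = √(39008.545/10) = 62.4568
CV = 62.4568 / 508.3636 = 0.12286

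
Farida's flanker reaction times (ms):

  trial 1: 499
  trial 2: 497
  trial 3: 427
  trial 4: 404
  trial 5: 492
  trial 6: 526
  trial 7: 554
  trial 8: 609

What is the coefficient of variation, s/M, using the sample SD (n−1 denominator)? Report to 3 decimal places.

0.131

n = 8, Σ = 4008, M = 501.0000
Σ(x−M)² = 30084.000; s = √(30084.000/7) = 65.5570
CV = 65.5570 / 501.0000 = 0.13085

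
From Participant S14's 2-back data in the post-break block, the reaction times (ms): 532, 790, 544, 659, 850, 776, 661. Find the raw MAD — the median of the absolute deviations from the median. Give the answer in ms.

117 ms

Sorted: 532, 544, 659, 661, 776, 790, 850 → median = 661
|x − 661|: 129, 129, 117, 2, 189, 115, 0
Sorted deviations: 0, 2, 115, 117, 129, 129, 189 → MAD = 117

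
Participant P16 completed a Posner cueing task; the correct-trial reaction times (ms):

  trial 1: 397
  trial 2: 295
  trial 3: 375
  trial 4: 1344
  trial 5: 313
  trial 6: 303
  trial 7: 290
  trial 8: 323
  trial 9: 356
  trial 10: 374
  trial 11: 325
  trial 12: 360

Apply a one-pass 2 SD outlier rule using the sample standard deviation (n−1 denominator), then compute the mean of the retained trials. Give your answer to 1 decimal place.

n = 12, ΣRT = 5055, M = 421.250
Σ(x−M)² = 942220.25; s = √(942220.25/11) = 292.671
Cutoffs: 421.250 ± 2·292.671 → [-164.1, 1006.6]
Outside: 1344 → excluded.
Retained (n=11): Σ = 3711, mean = 3711/11 = 337.364

337.4 ms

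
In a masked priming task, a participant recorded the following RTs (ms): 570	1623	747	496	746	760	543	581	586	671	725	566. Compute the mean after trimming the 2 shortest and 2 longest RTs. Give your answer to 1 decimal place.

Sorted: 496, 543, 566, 570, 581, 586, 671, 725, 746, 747, 760, 1623
Drop lowest 2 (496, 543) and highest 2 (760, 1623)
Remaining (n=8): Σ = 5192, mean = 5192/8 = 649.000

649.0 ms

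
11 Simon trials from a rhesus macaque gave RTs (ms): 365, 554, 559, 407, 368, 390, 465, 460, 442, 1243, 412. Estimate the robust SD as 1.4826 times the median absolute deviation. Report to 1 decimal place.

Sorted: 365, 368, 390, 407, 412, 442, 460, 465, 554, 559, 1243 → median = 442
|x − 442| sorted: 0, 18, 23, 30, 35, 52, 74, 77, 112, 117, 801 → MAD = 52
Robust SD ≈ 1.4826 × 52 = 77.095

77.1 ms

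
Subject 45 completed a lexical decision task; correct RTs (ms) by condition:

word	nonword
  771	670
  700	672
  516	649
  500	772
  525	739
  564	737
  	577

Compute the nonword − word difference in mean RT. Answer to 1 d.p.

92.0 ms

M(word) = 3576/6 = 596.000
M(nonword) = 4816/7 = 688.000
Difference = 688.000 − 596.000 = 92.000 ms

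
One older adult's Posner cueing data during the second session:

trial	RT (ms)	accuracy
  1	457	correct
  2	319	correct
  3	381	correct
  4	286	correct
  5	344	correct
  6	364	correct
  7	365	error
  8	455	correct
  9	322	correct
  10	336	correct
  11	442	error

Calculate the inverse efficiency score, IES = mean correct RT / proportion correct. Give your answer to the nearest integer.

Correct trials (n=9): 457, 319, 381, 286, 344, 364, 455, 322, 336
Mean correct RT = 3264/9 = 362.6667 ms
Proportion correct = 9/11
IES = 362.6667 / (9/11) = 443.259 ms

443 ms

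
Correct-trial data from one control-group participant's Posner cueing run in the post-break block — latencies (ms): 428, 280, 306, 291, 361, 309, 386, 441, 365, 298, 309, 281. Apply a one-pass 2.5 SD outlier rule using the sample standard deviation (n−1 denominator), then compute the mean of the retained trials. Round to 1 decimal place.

n = 12, ΣRT = 4055, M = 337.917
Σ(x−M)² = 35398.92; s = √(35398.92/11) = 56.728
Cutoffs: 337.917 ± 2.5·56.728 → [196.1, 479.7]
No RTs fall outside the cutoffs; all 12 retained. Mean = 4055/12 = 337.917

337.9 ms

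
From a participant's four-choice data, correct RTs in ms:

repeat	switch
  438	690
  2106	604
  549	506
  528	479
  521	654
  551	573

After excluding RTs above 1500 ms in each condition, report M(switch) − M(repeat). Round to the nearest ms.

67 ms

repeat: exclude 2106
M(repeat) = 2587/5 = 517.400
M(switch) = 3506/6 = 584.333
Difference = 584.333 − 517.400 = 66.933 ms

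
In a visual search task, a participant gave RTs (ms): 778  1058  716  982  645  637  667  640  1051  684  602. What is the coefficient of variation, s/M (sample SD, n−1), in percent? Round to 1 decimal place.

n = 11, Σ = 8460, M = 769.0909
Σ(x−M)² = 306262.909; s = √(306262.909/10) = 175.0037
CV = 175.0037 / 769.0909 = 0.22755 = 22.755%

22.8%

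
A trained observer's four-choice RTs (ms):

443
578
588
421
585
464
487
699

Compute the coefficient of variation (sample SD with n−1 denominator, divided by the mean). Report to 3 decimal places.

0.178

n = 8, Σ = 4265, M = 533.1250
Σ(x−M)² = 62830.875; s = √(62830.875/7) = 94.7409
CV = 94.7409 / 533.1250 = 0.17771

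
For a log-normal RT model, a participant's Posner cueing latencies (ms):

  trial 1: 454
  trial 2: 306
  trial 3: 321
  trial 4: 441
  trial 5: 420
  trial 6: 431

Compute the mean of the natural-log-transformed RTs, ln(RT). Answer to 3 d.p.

5.968

ln(RT): 6.1181, 5.7236, 5.7714, 6.0890, 6.0403, 6.0661
Σ ln(RT) = 35.8085
Mean = 35.8085/6 = 5.96809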